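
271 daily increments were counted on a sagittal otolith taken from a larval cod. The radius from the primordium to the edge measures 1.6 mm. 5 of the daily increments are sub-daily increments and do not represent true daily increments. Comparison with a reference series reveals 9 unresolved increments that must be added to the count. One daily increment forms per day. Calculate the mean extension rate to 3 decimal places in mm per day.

0.006 mm per day

Correcting the raw count gives 271 − 5 + 9 = 275 true daily increments.
1.6 mm over 275 days gives 1.6 / 275 ≈ 0.006 mm per day.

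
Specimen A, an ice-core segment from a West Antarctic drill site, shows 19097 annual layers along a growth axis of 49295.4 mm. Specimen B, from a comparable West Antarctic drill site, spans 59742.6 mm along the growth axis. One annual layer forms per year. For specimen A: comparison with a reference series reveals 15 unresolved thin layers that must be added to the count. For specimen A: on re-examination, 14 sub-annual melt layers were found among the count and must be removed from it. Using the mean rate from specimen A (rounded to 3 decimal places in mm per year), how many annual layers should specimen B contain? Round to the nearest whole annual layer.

23147 annual layers

Specimen A: true annual layer count = 19097 − 14 + 15 = 19098.
A: Extension rate ≈ 49295.4 / 19098 = 2.581 mm per year.
B spans 59742.6 / 2.581 = 23147.07 years ≈ 23147 annual layers.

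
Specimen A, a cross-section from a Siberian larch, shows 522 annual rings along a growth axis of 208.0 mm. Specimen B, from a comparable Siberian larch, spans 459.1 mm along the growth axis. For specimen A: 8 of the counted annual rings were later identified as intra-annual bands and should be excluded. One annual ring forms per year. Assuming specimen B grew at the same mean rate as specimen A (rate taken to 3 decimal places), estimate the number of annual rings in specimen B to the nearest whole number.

1134 annual rings

Specimen A: after corrections the count is 522 − 8 = 514 annual rings.
A: Extension rate ≈ 208.0 / 514 = 0.405 mm/year.
For B, 459.1 / 0.405 = 1133.58 years ≈ 1134 annual rings.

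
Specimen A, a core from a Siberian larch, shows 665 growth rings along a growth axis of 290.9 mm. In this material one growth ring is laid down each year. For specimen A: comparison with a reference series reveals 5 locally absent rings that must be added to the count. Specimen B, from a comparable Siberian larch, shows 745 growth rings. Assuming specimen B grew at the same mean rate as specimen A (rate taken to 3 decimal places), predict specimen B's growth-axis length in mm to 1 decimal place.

Specimen A: true growth ring count = 665 + 5 = 670.
A: 290.9 mm over 670 years gives 290.9 / 670 ≈ 0.434 mm/yr.
Length of B = 0.434 × 745 = 323.3 mm.

323.3 mm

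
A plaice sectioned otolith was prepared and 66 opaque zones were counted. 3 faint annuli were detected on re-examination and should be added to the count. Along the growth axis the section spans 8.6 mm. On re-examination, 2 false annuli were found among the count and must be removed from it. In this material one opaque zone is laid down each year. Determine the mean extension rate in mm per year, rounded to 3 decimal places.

After corrections the count is 66 − 2 + 3 = 67 opaque zones.
8.6 mm over 67 years gives 8.6 / 67 ≈ 0.128 mm per year.

0.128 mm per year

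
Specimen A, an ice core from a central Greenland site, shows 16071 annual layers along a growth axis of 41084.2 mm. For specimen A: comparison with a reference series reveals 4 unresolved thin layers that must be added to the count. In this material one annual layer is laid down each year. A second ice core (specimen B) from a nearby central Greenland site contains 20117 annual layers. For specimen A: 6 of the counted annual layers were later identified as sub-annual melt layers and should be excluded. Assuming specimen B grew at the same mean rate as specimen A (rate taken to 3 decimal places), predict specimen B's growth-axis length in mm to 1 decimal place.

51439.2 mm

Specimen A: correcting the raw count gives 16071 − 6 + 4 = 16069 true annual layers.
A: 41084.2 mm over 16069 years gives 41084.2 / 16069 ≈ 2.557 mm per year.
Length of B = 2.557 × 20117 = 51439.2 mm.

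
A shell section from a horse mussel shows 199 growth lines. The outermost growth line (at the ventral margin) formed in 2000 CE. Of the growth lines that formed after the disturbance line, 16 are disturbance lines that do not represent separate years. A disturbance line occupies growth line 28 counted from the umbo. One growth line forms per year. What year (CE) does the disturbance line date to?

The disturbance line sits at growth line 28 from the umbo, so 199 − 28 = 171 growth lines formed after it.
171 − 16 false = 155 true growth lines after the disturbance line.
2000 − 155 = 1845 CE.

1845 CE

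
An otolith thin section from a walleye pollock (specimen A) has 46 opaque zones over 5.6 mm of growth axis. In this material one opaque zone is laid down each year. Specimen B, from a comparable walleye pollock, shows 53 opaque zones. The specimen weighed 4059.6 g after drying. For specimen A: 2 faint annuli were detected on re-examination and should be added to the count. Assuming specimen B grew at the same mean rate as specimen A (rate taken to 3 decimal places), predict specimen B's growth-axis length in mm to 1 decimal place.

Specimen A: correcting the raw count gives 46 + 2 = 48 true opaque zones.
A: 5.6 mm over 48 years gives 5.6 / 48 ≈ 0.117 mm per year.
For B, 0.117 mm/year × 53 years = 6.2 mm.

6.2 mm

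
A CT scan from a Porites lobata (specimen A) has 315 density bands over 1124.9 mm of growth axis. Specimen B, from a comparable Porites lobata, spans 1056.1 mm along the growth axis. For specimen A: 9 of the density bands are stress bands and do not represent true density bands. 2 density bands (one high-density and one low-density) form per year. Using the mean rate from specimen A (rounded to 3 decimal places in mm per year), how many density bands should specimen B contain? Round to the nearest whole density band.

287 density bands

Specimen A: adjusted count: 315 − 9 = 306 density bands.
Specimen A: with 2 density bands per year, 306 / 2 = 153 years.
A: Extension rate ≈ 1124.9 / 153 = 7.352 mm/year.
For B, 1056.1 / 7.352 = 143.65 years; at 2 density bands per year that is 143.65 × 2 ≈ 287 density bands.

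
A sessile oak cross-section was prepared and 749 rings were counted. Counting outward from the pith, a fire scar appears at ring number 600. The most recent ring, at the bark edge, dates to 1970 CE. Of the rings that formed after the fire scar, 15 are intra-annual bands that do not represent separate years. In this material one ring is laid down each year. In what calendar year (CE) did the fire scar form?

1836 CE

Between ring 600 and the bark edge there are 749 − 600 = 149 rings.
Excluding 15 false rings: 149 − 15 = 134.
The ring at the bark edge is 1970 CE, so the fire scar dates to 1970 − 134 = 1836 CE.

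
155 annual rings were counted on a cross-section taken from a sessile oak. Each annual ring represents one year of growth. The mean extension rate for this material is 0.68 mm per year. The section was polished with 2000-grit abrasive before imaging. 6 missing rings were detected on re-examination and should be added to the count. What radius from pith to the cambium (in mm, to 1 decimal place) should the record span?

109.5 mm

True annual ring count = 155 + 6 = 161.
Length ≈ 0.68 × 161 = 109.5 mm.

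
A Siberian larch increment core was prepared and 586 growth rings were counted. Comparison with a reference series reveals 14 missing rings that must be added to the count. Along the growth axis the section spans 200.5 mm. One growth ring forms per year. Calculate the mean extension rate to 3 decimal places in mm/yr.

After corrections the count is 586 + 14 = 600 growth rings.
Extension rate ≈ 200.5 / 600 = 0.334 mm/yr.

0.334 mm/yr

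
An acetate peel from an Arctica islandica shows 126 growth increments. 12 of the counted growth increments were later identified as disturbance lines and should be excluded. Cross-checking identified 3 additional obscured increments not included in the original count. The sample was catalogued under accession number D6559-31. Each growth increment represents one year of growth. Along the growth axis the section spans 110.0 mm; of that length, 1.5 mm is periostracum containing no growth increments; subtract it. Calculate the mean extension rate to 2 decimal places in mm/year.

0.93 mm/year

Correcting the raw count gives 126 − 12 + 3 = 117 true growth increments.
The growth record spans 110.0 − 1.5 = 108.5 mm.
Extension rate ≈ 108.5 / 117 = 0.93 mm/year.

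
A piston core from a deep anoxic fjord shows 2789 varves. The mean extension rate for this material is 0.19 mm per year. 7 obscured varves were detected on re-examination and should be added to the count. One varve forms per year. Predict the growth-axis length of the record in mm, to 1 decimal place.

531.2 mm

Correcting the raw count gives 2789 + 7 = 2796 true varves.
Length ≈ 0.19 × 2796 = 531.2 mm.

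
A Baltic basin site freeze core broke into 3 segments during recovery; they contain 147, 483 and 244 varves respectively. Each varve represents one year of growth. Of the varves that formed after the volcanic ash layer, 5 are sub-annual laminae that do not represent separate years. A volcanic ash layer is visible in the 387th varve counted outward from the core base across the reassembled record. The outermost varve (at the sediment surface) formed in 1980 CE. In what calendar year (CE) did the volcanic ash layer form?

Total varves = 147 + 483 + 244 = 874.
The volcanic ash layer sits at varve 387 from the core base, so 874 − 387 = 487 varves formed after it.
Excluding 5 false varves: 487 − 5 = 482.
The varve at the sediment surface is 1980 CE, so the volcanic ash layer dates to 1980 − 482 = 1498 CE.

1498 CE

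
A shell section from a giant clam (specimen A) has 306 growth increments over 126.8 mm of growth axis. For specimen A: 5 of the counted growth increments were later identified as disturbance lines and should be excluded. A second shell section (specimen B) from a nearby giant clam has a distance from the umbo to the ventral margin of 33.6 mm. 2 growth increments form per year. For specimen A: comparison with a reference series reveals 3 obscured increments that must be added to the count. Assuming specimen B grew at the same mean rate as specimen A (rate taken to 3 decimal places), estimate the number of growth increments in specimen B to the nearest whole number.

81 growth increments

Specimen A: correcting the raw count gives 306 − 5 + 3 = 304 true growth increments.
Specimen A: with 2 growth increments per year, 304 / 2 = 152 years.
A: Mean rate = 126.8 mm / 152 years ≈ 0.834 mm per year.
For B, 33.6 / 0.834 = 40.29 years; at 2 growth increments per year that is 40.29 × 2 ≈ 81 growth increments.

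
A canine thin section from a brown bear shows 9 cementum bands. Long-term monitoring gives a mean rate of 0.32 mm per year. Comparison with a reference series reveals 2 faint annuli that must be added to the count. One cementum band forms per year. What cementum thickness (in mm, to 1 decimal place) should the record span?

3.5 mm

Adjusted count: 9 + 2 = 11 cementum bands.
11 years at 0.32 mm/year gives 0.32 × 11 = 3.5 mm.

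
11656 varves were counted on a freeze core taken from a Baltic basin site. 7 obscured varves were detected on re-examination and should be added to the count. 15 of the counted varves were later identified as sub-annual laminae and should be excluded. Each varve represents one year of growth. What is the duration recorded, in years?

Adjusted count: 11656 − 15 + 7 = 11648 varves.
With a one-to-one varve periodicity this is 11648 years.

11648 years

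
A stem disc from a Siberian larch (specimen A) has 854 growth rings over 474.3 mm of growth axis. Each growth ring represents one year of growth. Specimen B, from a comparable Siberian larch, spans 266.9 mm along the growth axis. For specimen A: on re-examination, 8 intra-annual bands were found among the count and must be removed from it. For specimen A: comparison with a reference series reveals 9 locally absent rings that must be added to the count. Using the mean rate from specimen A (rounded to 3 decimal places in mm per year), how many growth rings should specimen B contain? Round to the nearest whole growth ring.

481 growth rings

Specimen A: after corrections the count is 854 − 8 + 9 = 855 growth rings.
A: Extension rate ≈ 474.3 / 855 = 0.555 mm per year.
Specimen B: 266.9 mm / 0.555 mm per year = 480.90 years ≈ 481 growth rings.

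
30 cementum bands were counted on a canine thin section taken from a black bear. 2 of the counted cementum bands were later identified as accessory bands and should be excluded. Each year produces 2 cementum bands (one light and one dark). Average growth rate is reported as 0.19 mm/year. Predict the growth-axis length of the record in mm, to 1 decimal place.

2.7 mm

True cementum band count = 30 − 2 = 28.
Dividing by 2 cementum bands per year: 28 / 2 = 14 years.
14 years at 0.19 mm/year gives 0.19 × 14 = 2.7 mm.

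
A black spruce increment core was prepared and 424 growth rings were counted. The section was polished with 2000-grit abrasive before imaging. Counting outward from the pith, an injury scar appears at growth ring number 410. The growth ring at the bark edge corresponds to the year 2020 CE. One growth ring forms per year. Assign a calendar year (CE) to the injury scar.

The injury scar sits at growth ring 410 from the pith, so 424 − 410 = 14 growth rings formed after it.
Counting back 14 years from 2020 CE places the injury scar in 2020 − 14 = 2006 CE.

2006 CE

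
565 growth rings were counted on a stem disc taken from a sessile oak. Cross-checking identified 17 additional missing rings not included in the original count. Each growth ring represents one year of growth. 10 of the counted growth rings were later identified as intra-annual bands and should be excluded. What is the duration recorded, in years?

572 yr

After corrections the count is 565 − 10 + 17 = 572 growth rings.
With a one-to-one growth ring periodicity this is 572 years.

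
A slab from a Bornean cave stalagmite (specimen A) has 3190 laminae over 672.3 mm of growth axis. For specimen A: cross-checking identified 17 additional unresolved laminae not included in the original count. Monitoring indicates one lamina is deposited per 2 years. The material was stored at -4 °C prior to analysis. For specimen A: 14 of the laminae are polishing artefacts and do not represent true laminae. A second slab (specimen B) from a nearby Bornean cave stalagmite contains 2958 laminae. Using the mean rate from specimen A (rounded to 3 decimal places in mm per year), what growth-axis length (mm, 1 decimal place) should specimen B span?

621.2 mm

Specimen A: correcting the raw count gives 3190 − 14 + 17 = 3193 true laminae.
Specimen A: at 2 years per lamina, 3193 × 2 = 6386 years.
A: Mean rate = 672.3 mm / 6386 years ≈ 0.105 mm/year.
Specimen B: at 2 years per lamina, 2958 × 2 = 5916 years. B's length ≈ 0.105 × 5916 = 621.2 mm.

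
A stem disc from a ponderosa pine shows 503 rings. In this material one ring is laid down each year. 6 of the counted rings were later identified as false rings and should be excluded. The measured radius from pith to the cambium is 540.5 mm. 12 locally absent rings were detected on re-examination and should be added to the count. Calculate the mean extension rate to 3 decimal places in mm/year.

After corrections the count is 503 − 6 + 12 = 509 rings.
540.5 mm over 509 years gives 540.5 / 509 ≈ 1.062 mm/year.

1.062 mm/year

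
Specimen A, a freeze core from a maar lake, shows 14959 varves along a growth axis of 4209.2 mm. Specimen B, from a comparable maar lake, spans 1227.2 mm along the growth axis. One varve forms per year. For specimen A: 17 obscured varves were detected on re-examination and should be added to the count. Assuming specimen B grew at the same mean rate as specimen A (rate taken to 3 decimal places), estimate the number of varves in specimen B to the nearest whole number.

4367 varves

Specimen A: correcting the raw count gives 14959 + 17 = 14976 true varves.
A: 4209.2 mm over 14976 years gives 4209.2 / 14976 ≈ 0.281 mm/yr.
B spans 1227.2 / 0.281 = 4367.26 years ≈ 4367 varves.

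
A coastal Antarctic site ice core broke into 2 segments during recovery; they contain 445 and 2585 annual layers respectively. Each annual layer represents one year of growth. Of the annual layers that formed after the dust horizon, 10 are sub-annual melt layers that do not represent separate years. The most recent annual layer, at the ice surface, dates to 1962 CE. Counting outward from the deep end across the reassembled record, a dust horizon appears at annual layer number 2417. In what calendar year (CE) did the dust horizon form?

Total annual layers = 445 + 2585 = 3030.
Between annual layer 2417 and the ice surface there are 3030 − 2417 = 613 annual layers.
613 − 10 false = 603 true annual layers after the dust horizon.
1962 − 603 = 1359 CE.

1359 CE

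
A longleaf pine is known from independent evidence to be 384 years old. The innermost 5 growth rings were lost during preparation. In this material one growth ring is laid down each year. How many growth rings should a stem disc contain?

One growth ring per year gives 384 growth rings over 384 years.
Subtracting the 5 growth rings not captured gives 384 − 5 = 379 growth rings in the record.

379 growth rings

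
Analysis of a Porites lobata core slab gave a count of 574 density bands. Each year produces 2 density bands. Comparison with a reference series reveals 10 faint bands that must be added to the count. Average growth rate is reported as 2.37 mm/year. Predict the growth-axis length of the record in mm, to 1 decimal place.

After corrections the count is 574 + 10 = 584 density bands.
With 2 density bands per year, 584 / 2 = 292 years.
Predicted length = 2.37 mm/year × 292 years = 692.0 mm.

692.0 mm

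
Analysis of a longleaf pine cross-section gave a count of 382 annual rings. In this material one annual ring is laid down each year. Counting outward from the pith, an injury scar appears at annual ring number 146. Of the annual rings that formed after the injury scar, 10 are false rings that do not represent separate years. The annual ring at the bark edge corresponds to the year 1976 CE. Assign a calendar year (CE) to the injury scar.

1750 CE

Between annual ring 146 and the bark edge there are 382 − 146 = 236 annual rings.
236 − 10 false = 226 true annual rings after the injury scar.
1976 − 226 = 1750 CE.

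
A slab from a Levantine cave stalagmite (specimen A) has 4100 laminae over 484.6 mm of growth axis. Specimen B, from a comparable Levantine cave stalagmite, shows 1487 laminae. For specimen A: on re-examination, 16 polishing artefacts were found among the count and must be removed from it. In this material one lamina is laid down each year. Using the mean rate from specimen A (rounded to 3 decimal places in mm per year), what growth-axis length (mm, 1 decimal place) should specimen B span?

177.0 mm

Specimen A: adjusted count: 4100 − 16 = 4084 laminae.
A: Mean rate = 484.6 mm / 4084 years ≈ 0.119 mm/year.
Length of B = 0.119 × 1487 = 177.0 mm.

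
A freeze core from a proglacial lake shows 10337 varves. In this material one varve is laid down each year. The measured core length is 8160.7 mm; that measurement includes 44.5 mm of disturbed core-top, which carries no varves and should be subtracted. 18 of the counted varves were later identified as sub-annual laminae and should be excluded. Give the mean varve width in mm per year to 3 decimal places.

0.787 mm per year

True varve count = 10337 − 18 = 10319.
The growth record spans 8160.7 − 44.5 = 8116.2 mm.
8116.2 mm over 10319 years gives 8116.2 / 10319 ≈ 0.787 mm per year.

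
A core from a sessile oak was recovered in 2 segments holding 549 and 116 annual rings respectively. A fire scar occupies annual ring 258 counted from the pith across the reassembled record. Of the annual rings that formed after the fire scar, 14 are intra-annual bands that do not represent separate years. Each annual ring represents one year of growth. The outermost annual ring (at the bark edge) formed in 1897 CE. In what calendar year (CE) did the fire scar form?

Total annual rings = 549 + 116 = 665.
Between annual ring 258 and the bark edge there are 665 − 258 = 407 annual rings.
407 − 14 false = 393 true annual rings after the fire scar.
Counting back 393 years from 1897 CE places the fire scar in 1897 − 393 = 1504 CE.

1504 CE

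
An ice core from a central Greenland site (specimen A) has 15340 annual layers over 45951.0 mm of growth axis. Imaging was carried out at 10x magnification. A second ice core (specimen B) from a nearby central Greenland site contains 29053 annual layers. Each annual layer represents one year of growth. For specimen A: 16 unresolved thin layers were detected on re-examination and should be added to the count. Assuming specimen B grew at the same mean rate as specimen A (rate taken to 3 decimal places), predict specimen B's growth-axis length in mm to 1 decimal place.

Specimen A: true annual layer count = 15340 + 16 = 15356.
A: 45951.0 mm over 15356 years gives 45951.0 / 15356 ≈ 2.992 mm/yr.
Length of B = 2.992 × 29053 = 86926.6 mm.

86926.6 mm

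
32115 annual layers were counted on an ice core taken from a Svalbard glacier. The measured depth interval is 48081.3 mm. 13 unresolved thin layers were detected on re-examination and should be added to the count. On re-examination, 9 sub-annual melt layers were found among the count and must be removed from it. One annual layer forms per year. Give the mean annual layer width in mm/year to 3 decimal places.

1.497 mm/year

True annual layer count = 32115 − 9 + 13 = 32119.
48081.3 mm over 32119 years gives 48081.3 / 32119 ≈ 1.497 mm/year.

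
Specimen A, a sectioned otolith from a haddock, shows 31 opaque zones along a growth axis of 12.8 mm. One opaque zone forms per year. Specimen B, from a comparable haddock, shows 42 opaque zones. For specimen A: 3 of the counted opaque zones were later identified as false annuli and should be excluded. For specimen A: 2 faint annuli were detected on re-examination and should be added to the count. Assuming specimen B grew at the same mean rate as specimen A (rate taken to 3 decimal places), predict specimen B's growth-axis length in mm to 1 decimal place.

17.9 mm

Specimen A: correcting the raw count gives 31 − 3 + 2 = 30 true opaque zones.
A: Mean rate = 12.8 mm / 30 years ≈ 0.427 mm/yr.
For B, 0.427 mm/year × 42 years = 17.9 mm.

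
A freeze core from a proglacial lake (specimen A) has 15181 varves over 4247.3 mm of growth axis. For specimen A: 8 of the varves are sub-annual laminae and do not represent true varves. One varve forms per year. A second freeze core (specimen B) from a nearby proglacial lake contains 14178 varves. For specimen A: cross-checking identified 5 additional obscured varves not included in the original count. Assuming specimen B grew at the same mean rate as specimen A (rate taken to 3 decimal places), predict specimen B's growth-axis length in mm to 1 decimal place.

Specimen A: true varve count = 15181 − 8 + 5 = 15178.
A: Extension rate ≈ 4247.3 / 15178 = 0.280 mm/yr.
Length of B = 0.280 × 14178 = 3969.8 mm.

3969.8 mm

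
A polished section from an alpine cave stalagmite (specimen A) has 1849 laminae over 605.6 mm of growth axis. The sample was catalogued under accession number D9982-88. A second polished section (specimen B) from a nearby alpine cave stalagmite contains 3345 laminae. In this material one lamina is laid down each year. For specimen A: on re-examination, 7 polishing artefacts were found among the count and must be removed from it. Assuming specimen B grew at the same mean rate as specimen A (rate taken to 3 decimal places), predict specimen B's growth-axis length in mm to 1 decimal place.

1100.5 mm

Specimen A: adjusted count: 1849 − 7 = 1842 laminae.
A: Mean rate = 605.6 mm / 1842 years ≈ 0.329 mm per year.
For B, 0.329 mm/year × 3345 years = 1100.5 mm.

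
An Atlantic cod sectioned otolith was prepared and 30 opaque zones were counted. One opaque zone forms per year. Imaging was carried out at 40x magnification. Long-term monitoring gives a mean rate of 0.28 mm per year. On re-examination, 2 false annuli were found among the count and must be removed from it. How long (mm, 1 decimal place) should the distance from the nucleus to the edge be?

7.8 mm

True opaque zone count = 30 − 2 = 28.
Length ≈ 0.28 × 28 = 7.8 mm.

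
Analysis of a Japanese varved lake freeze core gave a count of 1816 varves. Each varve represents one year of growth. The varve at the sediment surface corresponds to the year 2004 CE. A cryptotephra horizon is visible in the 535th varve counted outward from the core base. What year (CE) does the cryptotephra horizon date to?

The cryptotephra horizon sits at varve 535 from the core base, so 1816 − 535 = 1281 varves formed after it.
2004 − 1281 = 723 CE.

723 CE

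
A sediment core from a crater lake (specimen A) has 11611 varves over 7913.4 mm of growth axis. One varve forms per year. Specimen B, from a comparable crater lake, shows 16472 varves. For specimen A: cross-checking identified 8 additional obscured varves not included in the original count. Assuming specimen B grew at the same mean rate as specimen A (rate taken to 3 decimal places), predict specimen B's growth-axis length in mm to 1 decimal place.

Specimen A: correcting the raw count gives 11611 + 8 = 11619 true varves.
A: Mean rate = 7913.4 mm / 11619 years ≈ 0.681 mm/yr.
B's length ≈ 0.681 × 16472 = 11217.4 mm.

11217.4 mm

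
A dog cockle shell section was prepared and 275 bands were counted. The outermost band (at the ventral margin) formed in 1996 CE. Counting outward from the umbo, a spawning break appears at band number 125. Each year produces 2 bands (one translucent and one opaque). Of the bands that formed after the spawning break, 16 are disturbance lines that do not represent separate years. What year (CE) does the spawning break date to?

1929 CE

275 − 125 = 150 bands lie beyond the spawning break toward the ventral margin.
Excluding 16 false bands: 150 − 16 = 134.
134 bands at 2 per year is 134 / 2 = 67 years.
1996 − 67 = 1929 CE.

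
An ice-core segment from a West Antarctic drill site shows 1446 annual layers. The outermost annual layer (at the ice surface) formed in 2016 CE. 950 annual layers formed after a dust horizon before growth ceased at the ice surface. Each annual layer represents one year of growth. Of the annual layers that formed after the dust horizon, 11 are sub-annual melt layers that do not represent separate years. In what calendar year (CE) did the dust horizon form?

950 annual layers post-date the dust horizon.
Excluding 11 false annual layers: 950 − 11 = 939.
Counting back 939 years from 2016 CE places the dust horizon in 2016 − 939 = 1077 CE.

1077 CE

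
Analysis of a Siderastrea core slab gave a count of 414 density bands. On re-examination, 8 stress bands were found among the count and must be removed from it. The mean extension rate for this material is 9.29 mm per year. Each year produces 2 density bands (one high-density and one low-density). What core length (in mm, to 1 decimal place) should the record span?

1885.9 mm

Adjusted count: 414 − 8 = 406 density bands.
With 2 density bands per year, 406 / 2 = 203 years.
203 years at 9.29 mm/year gives 9.29 × 203 = 1885.9 mm.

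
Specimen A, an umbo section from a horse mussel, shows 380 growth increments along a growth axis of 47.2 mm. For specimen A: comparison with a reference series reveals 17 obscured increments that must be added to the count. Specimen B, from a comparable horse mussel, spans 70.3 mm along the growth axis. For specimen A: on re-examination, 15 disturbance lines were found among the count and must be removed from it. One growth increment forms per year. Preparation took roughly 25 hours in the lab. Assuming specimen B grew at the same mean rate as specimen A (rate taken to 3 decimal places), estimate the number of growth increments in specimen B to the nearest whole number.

Specimen A: correcting the raw count gives 380 − 15 + 17 = 382 true growth increments.
A: 47.2 mm over 382 years gives 47.2 / 382 ≈ 0.124 mm/yr.
For B, 70.3 / 0.124 = 566.94 years ≈ 567 growth increments.

567 growth increments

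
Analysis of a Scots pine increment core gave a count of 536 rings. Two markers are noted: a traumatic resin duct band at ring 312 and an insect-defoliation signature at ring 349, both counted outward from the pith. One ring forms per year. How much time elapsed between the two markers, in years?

37 years

The two markers are separated by 349 − 312 = 37 rings.
At one ring per year, 37 years elapsed between them.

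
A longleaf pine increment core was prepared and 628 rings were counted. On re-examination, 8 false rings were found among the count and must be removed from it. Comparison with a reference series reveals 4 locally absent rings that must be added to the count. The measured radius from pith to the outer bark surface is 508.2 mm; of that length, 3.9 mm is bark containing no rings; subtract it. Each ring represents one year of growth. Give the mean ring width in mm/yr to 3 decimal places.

Correcting the raw count gives 628 − 8 + 4 = 624 true rings.
The growth record spans 508.2 − 3.9 = 504.3 mm.
Mean rate = 504.3 mm / 624 years ≈ 0.808 mm/yr.

0.808 mm/yr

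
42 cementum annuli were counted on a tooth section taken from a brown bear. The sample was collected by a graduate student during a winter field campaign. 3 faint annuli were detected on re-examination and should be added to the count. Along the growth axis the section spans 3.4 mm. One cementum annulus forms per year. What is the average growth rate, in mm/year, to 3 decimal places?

0.076 mm/year

After corrections the count is 42 + 3 = 45 cementum annuli.
Mean rate = 3.4 mm / 45 years ≈ 0.076 mm/year.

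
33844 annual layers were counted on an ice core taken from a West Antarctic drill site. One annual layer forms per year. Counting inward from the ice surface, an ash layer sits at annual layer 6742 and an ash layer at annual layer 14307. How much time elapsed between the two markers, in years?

7565 years

The two markers are separated by 14307 − 6742 = 7565 annual layers.
One annual layer per year makes the interval 7565 years.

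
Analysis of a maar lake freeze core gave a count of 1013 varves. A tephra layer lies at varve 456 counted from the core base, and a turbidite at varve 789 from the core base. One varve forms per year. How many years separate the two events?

333 years

The two markers are separated by 789 − 456 = 333 varves.
That is 333 years at one varve per year.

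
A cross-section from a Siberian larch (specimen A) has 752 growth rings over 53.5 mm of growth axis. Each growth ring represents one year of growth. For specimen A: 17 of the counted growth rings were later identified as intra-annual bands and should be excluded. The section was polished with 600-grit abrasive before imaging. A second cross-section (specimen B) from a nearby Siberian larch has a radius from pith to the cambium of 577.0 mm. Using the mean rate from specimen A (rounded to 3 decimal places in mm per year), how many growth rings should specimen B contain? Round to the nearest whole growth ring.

7904 growth rings

Specimen A: after corrections the count is 752 − 17 = 735 growth rings.
A: Mean rate = 53.5 mm / 735 years ≈ 0.073 mm/year.
For B, 577.0 / 0.073 = 7904.11 years ≈ 7904 growth rings.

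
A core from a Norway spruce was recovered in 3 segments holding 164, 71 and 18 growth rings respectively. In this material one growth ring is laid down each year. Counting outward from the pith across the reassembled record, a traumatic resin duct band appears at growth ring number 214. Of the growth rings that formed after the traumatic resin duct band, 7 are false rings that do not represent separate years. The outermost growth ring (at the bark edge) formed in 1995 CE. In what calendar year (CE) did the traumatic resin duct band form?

1963 CE

Total growth rings = 164 + 71 + 18 = 253.
253 − 214 = 39 growth rings lie beyond the traumatic resin duct band toward the bark edge.
39 − 7 false = 32 true growth rings after the traumatic resin duct band.
1995 − 32 = 1963 CE.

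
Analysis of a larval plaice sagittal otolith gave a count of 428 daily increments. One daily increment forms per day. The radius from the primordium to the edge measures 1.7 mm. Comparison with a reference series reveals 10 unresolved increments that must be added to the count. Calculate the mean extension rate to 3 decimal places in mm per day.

Adjusted count: 428 + 10 = 438 daily increments.
1.7 mm over 438 days gives 1.7 / 438 ≈ 0.004 mm per day.

0.004 mm per day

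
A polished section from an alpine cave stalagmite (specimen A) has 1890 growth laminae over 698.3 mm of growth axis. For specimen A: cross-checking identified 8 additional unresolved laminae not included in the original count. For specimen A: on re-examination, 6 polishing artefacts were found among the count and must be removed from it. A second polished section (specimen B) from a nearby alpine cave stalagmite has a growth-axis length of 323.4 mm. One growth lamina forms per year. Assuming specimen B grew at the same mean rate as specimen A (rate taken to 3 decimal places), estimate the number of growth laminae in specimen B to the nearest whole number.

876 growth laminae

Specimen A: true growth lamina count = 1890 − 6 + 8 = 1892.
A: Extension rate ≈ 698.3 / 1892 = 0.369 mm per year.
B spans 323.4 / 0.369 = 876.42 years ≈ 876 growth laminae.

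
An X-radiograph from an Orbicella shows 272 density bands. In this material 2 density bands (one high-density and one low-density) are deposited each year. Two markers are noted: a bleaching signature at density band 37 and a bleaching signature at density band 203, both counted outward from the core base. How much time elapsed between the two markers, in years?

203 − 37 = 166 density bands lie between the two events.
166 density bands at 2 per year is 166 / 2 = 83 years.

83 years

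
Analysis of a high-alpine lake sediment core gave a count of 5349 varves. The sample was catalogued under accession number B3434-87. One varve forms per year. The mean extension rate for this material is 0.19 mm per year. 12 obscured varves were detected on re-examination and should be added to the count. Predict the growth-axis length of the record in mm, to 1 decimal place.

1018.6 mm

True varve count = 5349 + 12 = 5361.
Length ≈ 0.19 × 5361 = 1018.6 mm.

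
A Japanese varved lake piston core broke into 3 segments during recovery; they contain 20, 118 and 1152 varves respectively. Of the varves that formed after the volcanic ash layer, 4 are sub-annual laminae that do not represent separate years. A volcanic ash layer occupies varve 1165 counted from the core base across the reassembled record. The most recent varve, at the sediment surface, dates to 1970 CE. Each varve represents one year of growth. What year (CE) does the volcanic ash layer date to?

Total varves = 20 + 118 + 1152 = 1290.
1290 − 1165 = 125 varves lie beyond the volcanic ash layer toward the sediment surface.
Excluding 4 false varves: 125 − 4 = 121.
Counting back 121 years from 1970 CE places the volcanic ash layer in 1970 − 121 = 1849 CE.

1849 CE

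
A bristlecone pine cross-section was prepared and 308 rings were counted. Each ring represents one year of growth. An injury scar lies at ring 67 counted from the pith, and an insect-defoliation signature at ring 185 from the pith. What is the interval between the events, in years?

185 − 67 = 118 rings lie between the two events.
At one ring per year, 118 years elapsed between them.

118 yr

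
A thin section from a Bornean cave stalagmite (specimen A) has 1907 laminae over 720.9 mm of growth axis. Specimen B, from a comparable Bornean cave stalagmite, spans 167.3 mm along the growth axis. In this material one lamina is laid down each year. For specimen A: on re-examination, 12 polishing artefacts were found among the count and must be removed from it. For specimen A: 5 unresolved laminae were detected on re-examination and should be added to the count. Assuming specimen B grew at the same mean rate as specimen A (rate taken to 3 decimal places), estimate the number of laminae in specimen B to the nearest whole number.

Specimen A: correcting the raw count gives 1907 − 12 + 5 = 1900 true laminae.
A: 720.9 mm over 1900 years gives 720.9 / 1900 ≈ 0.379 mm/year.
For B, 167.3 / 0.379 = 441.42 years ≈ 441 laminae.

441 laminae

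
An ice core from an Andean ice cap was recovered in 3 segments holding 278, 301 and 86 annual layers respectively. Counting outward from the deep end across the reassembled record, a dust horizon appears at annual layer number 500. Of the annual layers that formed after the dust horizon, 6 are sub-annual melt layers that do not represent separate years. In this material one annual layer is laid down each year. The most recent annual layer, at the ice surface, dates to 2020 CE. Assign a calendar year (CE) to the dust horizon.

1861 CE

Total annual layers = 278 + 301 + 86 = 665.
The dust horizon sits at annual layer 500 from the deep end, so 665 − 500 = 165 annual layers formed after it.
Removing the 6 false annual layers leaves 165 − 6 = 159 true annual layers beyond the dust horizon.
2020 − 159 = 1861 CE.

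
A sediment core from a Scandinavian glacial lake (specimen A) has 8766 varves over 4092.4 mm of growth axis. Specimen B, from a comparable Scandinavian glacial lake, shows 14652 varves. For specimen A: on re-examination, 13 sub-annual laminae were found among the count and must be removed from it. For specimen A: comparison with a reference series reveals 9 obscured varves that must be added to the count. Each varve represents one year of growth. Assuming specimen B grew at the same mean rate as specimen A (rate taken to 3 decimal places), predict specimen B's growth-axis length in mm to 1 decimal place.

Specimen A: after corrections the count is 8766 − 13 + 9 = 8762 varves.
A: Mean rate = 4092.4 mm / 8762 years ≈ 0.467 mm/yr.
For B, 0.467 mm/year × 14652 years = 6842.5 mm.

6842.5 mm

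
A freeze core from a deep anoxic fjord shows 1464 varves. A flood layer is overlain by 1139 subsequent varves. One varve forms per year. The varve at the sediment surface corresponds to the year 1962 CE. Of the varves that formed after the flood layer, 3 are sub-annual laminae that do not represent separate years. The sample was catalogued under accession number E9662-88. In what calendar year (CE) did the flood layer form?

1139 varves formed after the flood layer.
Removing the 3 false varves leaves 1139 − 3 = 1136 true varves beyond the flood layer.
1962 − 1136 = 826 CE.

826 CE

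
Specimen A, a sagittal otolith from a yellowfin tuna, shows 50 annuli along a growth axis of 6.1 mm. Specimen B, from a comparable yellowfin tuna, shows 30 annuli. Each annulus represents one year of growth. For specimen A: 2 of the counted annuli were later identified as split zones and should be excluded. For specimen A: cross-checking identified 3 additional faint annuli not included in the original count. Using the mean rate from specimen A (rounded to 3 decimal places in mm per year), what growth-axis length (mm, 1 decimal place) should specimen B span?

3.6 mm

Specimen A: true annulus count = 50 − 2 + 3 = 51.
A: 6.1 mm over 51 years gives 6.1 / 51 ≈ 0.120 mm/year.
For B, 0.120 mm/year × 30 years = 3.6 mm.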